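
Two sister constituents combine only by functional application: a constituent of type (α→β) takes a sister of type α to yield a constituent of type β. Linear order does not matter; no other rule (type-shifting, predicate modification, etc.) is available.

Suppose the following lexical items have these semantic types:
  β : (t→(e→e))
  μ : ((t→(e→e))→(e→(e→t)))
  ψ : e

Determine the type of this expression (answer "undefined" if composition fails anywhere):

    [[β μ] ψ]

(e→t)

[β μ] — μ of type ((t→(e→e))→(e→(e→t))) combines with β of type (t→(e→e)): type (e→(e→t)).
[[β μ] ψ] — [β μ] of type (e→(e→t)) combines with ψ of type e: type (e→t).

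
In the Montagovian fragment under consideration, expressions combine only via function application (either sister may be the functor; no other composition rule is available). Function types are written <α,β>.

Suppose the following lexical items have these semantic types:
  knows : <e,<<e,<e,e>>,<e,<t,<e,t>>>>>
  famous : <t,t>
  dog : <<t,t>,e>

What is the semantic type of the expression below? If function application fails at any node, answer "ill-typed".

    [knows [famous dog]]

[famous dog]: <<t,t>,e> applied to <t,t> yields e.
[knows [famous dog]]: <e,<<e,<e,e>>,<e,<t,<e,t>>>>> applied to e yields <<e,<e,e>>,<e,<t,<e,t>>>>.

<<e,<e,e>>,<e,<t,<e,t>>>>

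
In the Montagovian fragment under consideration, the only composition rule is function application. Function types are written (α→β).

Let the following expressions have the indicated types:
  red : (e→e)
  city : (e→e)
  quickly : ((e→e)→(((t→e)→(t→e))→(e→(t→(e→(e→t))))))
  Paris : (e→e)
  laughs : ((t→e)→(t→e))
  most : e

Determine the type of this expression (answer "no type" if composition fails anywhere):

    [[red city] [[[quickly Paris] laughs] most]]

At [red city]: neither (e→e) nor (e→e) can take the other as argument; the node is ill-typed.

no type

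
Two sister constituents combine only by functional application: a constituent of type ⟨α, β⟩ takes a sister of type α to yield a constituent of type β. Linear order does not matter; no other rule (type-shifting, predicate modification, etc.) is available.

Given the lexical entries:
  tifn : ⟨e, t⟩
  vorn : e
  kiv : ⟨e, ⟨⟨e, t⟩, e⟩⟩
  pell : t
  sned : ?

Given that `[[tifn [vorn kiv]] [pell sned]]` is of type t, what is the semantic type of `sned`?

At [[tifn [vorn kiv]] [pell sned]] (required: t): [tifn [vorn kiv]] is e, which is not a function with range t; hence [pell sned] is the functor — type ⟨e, t⟩.
At [pell sned] (required: ⟨e, t⟩): pell is t, which is not a function with range ⟨e, t⟩; hence sned is the functor — type ⟨t, ⟨e, t⟩⟩.

⟨t, ⟨e, t⟩⟩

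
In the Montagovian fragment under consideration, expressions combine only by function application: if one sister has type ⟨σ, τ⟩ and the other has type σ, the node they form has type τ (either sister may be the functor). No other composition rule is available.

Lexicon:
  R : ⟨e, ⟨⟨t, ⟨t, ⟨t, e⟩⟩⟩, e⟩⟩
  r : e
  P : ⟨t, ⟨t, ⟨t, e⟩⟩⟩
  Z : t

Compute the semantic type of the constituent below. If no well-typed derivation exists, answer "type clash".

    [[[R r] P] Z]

[R r]: functor R : ⟨e, ⟨⟨t, ⟨t, ⟨t, e⟩⟩⟩, e⟩⟩, argument r : e; result ⟨⟨t, ⟨t, ⟨t, e⟩⟩⟩, e⟩.
[[R r] P]: functor [R r] : ⟨⟨t, ⟨t, ⟨t, e⟩⟩⟩, e⟩, argument P : ⟨t, ⟨t, ⟨t, e⟩⟩⟩; result e.
At [[[R r] P] Z]: neither e nor t can take the other as argument; the node is ill-typed.

type clash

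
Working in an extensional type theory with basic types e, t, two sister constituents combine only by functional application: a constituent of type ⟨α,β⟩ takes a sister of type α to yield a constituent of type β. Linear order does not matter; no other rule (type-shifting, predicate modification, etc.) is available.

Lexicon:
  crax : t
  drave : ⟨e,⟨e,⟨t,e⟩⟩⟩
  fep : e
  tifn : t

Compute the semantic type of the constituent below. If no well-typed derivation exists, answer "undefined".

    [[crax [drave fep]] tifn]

[drave fep] — drave of type ⟨e,⟨e,⟨t,e⟩⟩⟩ combines with fep of type e: type ⟨e,⟨t,e⟩⟩.
[crax [drave fep]]: t with ⟨e,⟨t,e⟩⟩ — neither is a function whose domain matches the other; composition fails here.

undefined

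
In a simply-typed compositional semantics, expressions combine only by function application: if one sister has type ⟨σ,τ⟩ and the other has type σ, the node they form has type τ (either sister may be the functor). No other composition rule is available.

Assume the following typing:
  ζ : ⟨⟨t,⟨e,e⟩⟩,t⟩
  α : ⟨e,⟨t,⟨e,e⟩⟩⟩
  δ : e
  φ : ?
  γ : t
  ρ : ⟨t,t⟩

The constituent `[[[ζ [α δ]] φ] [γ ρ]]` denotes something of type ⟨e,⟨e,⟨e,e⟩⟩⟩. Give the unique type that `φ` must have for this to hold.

[[[ζ [α δ]] φ] [γ ρ]] must have type ⟨e,⟨e,⟨e,e⟩⟩⟩. The sister [γ ρ] has type t; that is not a function onto ⟨e,⟨e,⟨e,e⟩⟩⟩, so [[ζ [α δ]] φ] must be the functor, of type ⟨t,⟨e,⟨e,⟨e,e⟩⟩⟩⟩.
[[ζ [α δ]] φ] must have type ⟨t,⟨e,⟨e,⟨e,e⟩⟩⟩⟩. The sister [ζ [α δ]] has type t; that is not a function onto ⟨t,⟨e,⟨e,⟨e,e⟩⟩⟩⟩, so φ must be the functor, of type ⟨t,⟨t,⟨e,⟨e,⟨e,e⟩⟩⟩⟩⟩.

⟨t,⟨t,⟨e,⟨e,⟨e,e⟩⟩⟩⟩⟩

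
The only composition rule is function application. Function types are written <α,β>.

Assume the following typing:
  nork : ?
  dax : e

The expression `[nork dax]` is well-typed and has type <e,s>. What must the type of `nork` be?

<e,<e,s>>

[nork dax] is required to be <e,s>. dax : e cannot yield <e,s> as functor, so nork : <e,<e,s>>.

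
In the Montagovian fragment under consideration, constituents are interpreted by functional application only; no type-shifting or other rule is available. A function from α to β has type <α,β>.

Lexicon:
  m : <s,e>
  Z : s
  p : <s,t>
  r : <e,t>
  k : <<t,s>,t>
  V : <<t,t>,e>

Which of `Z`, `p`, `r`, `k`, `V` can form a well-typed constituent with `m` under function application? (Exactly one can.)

Z

Z — combines: m : <s,e> takes Z : s as argument, giving e.
p : <s,t> — neither side's domain matches the other.
r : <e,t> — neither side's domain matches the other.
k : <<t,s>,t> — neither side's domain matches the other.
V : <<t,t>,e> — neither side's domain matches the other.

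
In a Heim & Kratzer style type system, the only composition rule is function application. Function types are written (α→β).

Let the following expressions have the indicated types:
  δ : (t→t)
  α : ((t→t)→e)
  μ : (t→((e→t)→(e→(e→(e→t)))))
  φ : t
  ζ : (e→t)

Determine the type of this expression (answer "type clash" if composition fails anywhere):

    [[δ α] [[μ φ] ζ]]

[δ α]: α is ((t→t)→e), δ is (t→t); result e.
[μ φ]: μ is (t→((e→t)→(e→(e→(e→t))))), φ is t; result ((e→t)→(e→(e→(e→t)))).
[[μ φ] ζ]: [μ φ] is ((e→t)→(e→(e→(e→t)))), ζ is (e→t); result (e→(e→(e→t))).
[[δ α] [[μ φ] ζ]]: [[μ φ] ζ] is (e→(e→(e→t))), [δ α] is e; result (e→(e→t)).

(e→(e→t))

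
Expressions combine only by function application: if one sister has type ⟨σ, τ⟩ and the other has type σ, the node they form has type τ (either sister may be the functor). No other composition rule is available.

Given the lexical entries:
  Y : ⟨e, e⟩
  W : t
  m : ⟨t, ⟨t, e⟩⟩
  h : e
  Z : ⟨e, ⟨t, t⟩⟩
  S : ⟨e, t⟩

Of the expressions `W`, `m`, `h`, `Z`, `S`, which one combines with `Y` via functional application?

W : t — Y needs e; W needs nothing (atomic); neither fits.
m : ⟨t, ⟨t, e⟩⟩ — Y needs e; m needs t; neither fits.
h — combines: Y : ⟨e, e⟩ takes h : e as argument, giving e.
Z : ⟨e, ⟨t, t⟩⟩ — Y needs e; Z needs e; neither fits.
S : ⟨e, t⟩ — Y needs e; S needs e; neither fits.

h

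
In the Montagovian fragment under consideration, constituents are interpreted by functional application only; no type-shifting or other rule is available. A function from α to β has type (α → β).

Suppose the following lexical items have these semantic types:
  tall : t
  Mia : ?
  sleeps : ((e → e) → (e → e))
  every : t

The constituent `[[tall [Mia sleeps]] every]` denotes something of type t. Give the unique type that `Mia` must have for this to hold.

[[tall [Mia sleeps]] every] is required to be t. every : t cannot yield t as functor, so [tall [Mia sleeps]] : (t → t).
[tall [Mia sleeps]] is required to be (t → t). tall : t cannot yield (t → t) as functor, so [Mia sleeps] : (t → (t → t)).
[Mia sleeps] is required to be (t → (t → t)). sleeps : ((e → e) → (e → e)) cannot yield (t → (t → t)) as functor, so Mia : (((e → e) → (e → e)) → (t → (t → t))).

(((e → e) → (e → e)) → (t → (t → t)))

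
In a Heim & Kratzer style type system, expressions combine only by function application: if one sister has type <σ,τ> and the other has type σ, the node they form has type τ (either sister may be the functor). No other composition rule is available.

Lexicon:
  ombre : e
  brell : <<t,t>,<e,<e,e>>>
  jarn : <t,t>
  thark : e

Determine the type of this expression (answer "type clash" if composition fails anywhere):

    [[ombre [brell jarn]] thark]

[brell jarn] — brell of type <<t,t>,<e,<e,e>>> combines with jarn of type <t,t>: type <e,<e,e>>.
[ombre [brell jarn]] — [brell jarn] of type <e,<e,e>> combines with ombre of type e: type <e,e>.
[[ombre [brell jarn]] thark] — [ombre [brell jarn]] of type <e,e> combines with thark of type e: type e.

e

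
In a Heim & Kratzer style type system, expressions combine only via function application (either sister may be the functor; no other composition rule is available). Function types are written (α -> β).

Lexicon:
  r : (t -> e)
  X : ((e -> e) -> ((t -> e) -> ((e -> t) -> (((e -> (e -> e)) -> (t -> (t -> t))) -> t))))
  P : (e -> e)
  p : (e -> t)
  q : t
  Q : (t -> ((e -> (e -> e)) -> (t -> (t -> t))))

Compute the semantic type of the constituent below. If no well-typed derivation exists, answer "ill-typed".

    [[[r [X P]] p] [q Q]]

[X P]: X is ((e -> e) -> ((t -> e) -> ((e -> t) -> (((e -> (e -> e)) -> (t -> (t -> t))) -> t)))), P is (e -> e); result ((t -> e) -> ((e -> t) -> (((e -> (e -> e)) -> (t -> (t -> t))) -> t))).
[r [X P]]: [X P] is ((t -> e) -> ((e -> t) -> (((e -> (e -> e)) -> (t -> (t -> t))) -> t))), r is (t -> e); result ((e -> t) -> (((e -> (e -> e)) -> (t -> (t -> t))) -> t)).
[[r [X P]] p]: [r [X P]] is ((e -> t) -> (((e -> (e -> e)) -> (t -> (t -> t))) -> t)), p is (e -> t); result (((e -> (e -> e)) -> (t -> (t -> t))) -> t).
[q Q]: Q is (t -> ((e -> (e -> e)) -> (t -> (t -> t)))), q is t; result ((e -> (e -> e)) -> (t -> (t -> t))).
[[[r [X P]] p] [q Q]]: [[r [X P]] p] is (((e -> (e -> e)) -> (t -> (t -> t))) -> t), [q Q] is ((e -> (e -> e)) -> (t -> (t -> t))); result t.

t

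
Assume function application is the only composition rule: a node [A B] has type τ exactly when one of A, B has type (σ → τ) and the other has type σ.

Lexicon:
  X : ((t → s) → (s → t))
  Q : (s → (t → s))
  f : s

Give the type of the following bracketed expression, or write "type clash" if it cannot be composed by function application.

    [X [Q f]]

(s → t)

[Q f] — Q of type (s → (t → s)) combines with f of type s: type (t → s).
[X [Q f]] — X of type ((t → s) → (s → t)) combines with [Q f] of type (t → s): type (s → t).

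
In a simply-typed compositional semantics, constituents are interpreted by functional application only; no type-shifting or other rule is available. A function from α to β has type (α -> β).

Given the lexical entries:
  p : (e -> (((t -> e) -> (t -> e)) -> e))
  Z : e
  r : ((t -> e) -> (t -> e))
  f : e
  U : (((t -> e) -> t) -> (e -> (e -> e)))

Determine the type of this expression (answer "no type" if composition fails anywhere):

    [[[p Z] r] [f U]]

no type

[p Z]: (e -> (((t -> e) -> (t -> e)) -> e)) applied to e yields (((t -> e) -> (t -> e)) -> e).
[[p Z] r]: (((t -> e) -> (t -> e)) -> e) applied to ((t -> e) -> (t -> e)) yields e.
At [f U]: neither e nor (((t -> e) -> t) -> (e -> (e -> e))) can take the other as argument; the node is ill-typed.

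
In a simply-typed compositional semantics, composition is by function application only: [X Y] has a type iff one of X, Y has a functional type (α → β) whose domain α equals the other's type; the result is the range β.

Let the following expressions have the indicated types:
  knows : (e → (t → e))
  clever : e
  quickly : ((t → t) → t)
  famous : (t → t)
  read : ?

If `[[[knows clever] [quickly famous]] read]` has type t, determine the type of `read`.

(e → t)

[[[knows clever] [quickly famous]] read] must have type t. The sister [[knows clever] [quickly famous]] has type e; that is not a function onto t, so read must be the functor, of type (e → t).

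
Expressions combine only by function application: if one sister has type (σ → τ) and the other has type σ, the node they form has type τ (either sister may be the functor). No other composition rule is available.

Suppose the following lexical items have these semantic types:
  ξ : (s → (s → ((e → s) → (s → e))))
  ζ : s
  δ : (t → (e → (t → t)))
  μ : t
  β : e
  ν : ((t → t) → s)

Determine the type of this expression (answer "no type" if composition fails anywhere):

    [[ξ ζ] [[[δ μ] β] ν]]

((e → s) → (s → e))

At [ξ ζ], ξ : (s → (s → ((e → s) → (s → e)))) takes ζ : s, giving (s → ((e → s) → (s → e))).
At [δ μ], δ : (t → (e → (t → t))) takes μ : t, giving (e → (t → t)).
At [[δ μ] β], [δ μ] : (e → (t → t)) takes β : e, giving (t → t).
At [[[δ μ] β] ν], ν : ((t → t) → s) takes [[δ μ] β] : (t → t), giving s.
At [[ξ ζ] [[[δ μ] β] ν]], [ξ ζ] : (s → ((e → s) → (s → e))) takes [[[δ μ] β] ν] : s, giving ((e → s) → (s → e)).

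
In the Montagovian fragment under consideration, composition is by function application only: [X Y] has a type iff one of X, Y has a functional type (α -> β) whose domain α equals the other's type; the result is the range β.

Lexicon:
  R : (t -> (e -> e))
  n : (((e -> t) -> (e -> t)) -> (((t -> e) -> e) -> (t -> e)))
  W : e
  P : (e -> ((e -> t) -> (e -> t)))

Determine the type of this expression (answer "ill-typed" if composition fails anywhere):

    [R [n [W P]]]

[W P]: functor P : (e -> ((e -> t) -> (e -> t))), argument W : e; result ((e -> t) -> (e -> t)).
[n [W P]]: functor n : (((e -> t) -> (e -> t)) -> (((t -> e) -> e) -> (t -> e))), argument [W P] : ((e -> t) -> (e -> t)); result (((t -> e) -> e) -> (t -> e)).
At [R [n [W P]]]: neither (t -> (e -> e)) nor (((t -> e) -> e) -> (t -> e)) can take the other as argument; the node is ill-typed.

ill-typed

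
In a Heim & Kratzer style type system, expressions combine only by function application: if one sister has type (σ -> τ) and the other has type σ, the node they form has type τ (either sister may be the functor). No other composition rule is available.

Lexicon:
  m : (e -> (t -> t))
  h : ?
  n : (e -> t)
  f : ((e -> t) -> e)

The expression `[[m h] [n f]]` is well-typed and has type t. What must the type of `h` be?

((e -> (t -> t)) -> (e -> t))

At [[m h] [n f]] (required: t): [n f] is e, which is not a function with range t; hence [m h] is the functor — type (e -> t).
At [m h] (required: (e -> t)): m is (e -> (t -> t)), which is not a function with range (e -> t); hence h is the functor — type ((e -> (t -> t)) -> (e -> t)).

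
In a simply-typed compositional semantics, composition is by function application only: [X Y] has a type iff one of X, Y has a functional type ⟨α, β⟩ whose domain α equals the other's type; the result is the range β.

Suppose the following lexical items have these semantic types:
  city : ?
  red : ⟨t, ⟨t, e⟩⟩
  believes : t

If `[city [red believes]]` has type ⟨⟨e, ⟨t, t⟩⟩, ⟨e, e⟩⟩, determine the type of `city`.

[city [red believes]] is required to be ⟨⟨e, ⟨t, t⟩⟩, ⟨e, e⟩⟩. [red believes] : ⟨t, e⟩ cannot yield ⟨⟨e, ⟨t, t⟩⟩, ⟨e, e⟩⟩ as functor, so city : ⟨⟨t, e⟩, ⟨⟨e, ⟨t, t⟩⟩, ⟨e, e⟩⟩⟩.

⟨⟨t, e⟩, ⟨⟨e, ⟨t, t⟩⟩, ⟨e, e⟩⟩⟩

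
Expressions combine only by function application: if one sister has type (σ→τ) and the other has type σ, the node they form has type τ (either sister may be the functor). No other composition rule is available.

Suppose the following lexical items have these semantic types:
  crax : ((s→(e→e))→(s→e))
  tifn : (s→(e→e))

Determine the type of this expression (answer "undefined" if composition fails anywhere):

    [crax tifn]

(s→e)

[crax tifn]: functor crax : ((s→(e→e))→(s→e)), argument tifn : (s→(e→e)); result (s→e).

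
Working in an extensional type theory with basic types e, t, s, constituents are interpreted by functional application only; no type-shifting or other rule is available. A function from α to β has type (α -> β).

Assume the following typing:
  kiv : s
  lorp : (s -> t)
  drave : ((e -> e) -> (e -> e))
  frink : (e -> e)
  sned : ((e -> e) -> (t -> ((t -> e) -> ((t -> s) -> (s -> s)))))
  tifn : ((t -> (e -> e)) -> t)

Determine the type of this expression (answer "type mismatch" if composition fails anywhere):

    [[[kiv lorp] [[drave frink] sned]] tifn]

[kiv lorp] — lorp of type (s -> t) combines with kiv of type s: type t.
[drave frink] — drave of type ((e -> e) -> (e -> e)) combines with frink of type (e -> e): type (e -> e).
[[drave frink] sned] — sned of type ((e -> e) -> (t -> ((t -> e) -> ((t -> s) -> (s -> s))))) combines with [drave frink] of type (e -> e): type (t -> ((t -> e) -> ((t -> s) -> (s -> s)))).
[[kiv lorp] [[drave frink] sned]] — [[drave frink] sned] of type (t -> ((t -> e) -> ((t -> s) -> (s -> s)))) combines with [kiv lorp] of type t: type ((t -> e) -> ((t -> s) -> (s -> s))).
[[[kiv lorp] [[drave frink] sned]] tifn]: ((t -> e) -> ((t -> s) -> (s -> s))) with ((t -> (e -> e)) -> t) — neither is a function whose domain matches the other; composition fails here.

type mismatch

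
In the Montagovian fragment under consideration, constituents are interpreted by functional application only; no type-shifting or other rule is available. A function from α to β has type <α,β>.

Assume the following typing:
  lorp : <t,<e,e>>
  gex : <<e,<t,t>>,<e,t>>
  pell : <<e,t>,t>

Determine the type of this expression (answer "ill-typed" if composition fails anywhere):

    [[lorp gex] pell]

[lorp gex]: <t,<e,e>> and <<e,<t,t>>,<e,t>> cannot combine by function application — type clash.

ill-typed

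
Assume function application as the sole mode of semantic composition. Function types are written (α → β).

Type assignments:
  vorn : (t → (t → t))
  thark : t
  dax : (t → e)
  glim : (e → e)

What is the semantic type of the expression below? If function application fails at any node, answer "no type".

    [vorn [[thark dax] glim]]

At [thark dax], dax : (t → e) takes thark : t, giving e.
At [[thark dax] glim], glim : (e → e) takes [thark dax] : e, giving e.
At [vorn [[thark dax] glim]]: neither (t → (t → t)) nor e can take the other as argument; the node is ill-typed.

no type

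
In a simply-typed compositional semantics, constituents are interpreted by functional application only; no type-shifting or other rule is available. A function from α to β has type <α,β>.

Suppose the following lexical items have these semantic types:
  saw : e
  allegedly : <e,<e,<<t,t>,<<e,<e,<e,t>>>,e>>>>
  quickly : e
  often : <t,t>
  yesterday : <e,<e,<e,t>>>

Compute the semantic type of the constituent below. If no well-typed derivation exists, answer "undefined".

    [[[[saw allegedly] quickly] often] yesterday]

e

[saw allegedly]: functor allegedly : <e,<e,<<t,t>,<<e,<e,<e,t>>>,e>>>>, argument saw : e; result <e,<<t,t>,<<e,<e,<e,t>>>,e>>>.
[[saw allegedly] quickly]: functor [saw allegedly] : <e,<<t,t>,<<e,<e,<e,t>>>,e>>>, argument quickly : e; result <<t,t>,<<e,<e,<e,t>>>,e>>.
[[[saw allegedly] quickly] often]: functor [[saw allegedly] quickly] : <<t,t>,<<e,<e,<e,t>>>,e>>, argument often : <t,t>; result <<e,<e,<e,t>>>,e>.
[[[[saw allegedly] quickly] often] yesterday]: functor [[[saw allegedly] quickly] often] : <<e,<e,<e,t>>>,e>, argument yesterday : <e,<e,<e,t>>>; result e.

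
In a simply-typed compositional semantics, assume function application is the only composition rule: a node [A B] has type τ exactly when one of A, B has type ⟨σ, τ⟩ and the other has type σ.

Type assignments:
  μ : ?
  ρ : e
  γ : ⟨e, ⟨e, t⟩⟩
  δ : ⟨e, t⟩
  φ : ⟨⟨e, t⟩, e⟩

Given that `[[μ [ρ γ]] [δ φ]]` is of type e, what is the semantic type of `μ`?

[[μ [ρ γ]] [δ φ]] is required to be e. [δ φ] : e cannot yield e as functor, so [μ [ρ γ]] : ⟨e, e⟩.
[μ [ρ γ]] is required to be ⟨e, e⟩. [ρ γ] : ⟨e, t⟩ cannot yield ⟨e, e⟩ as functor, so μ : ⟨⟨e, t⟩, ⟨e, e⟩⟩.

⟨⟨e, t⟩, ⟨e, e⟩⟩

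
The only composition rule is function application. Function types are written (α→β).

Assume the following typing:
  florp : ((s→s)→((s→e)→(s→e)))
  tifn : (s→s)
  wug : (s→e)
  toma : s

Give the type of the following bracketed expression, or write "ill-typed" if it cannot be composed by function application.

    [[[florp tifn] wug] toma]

[florp tifn]: florp is ((s→s)→((s→e)→(s→e))), tifn is (s→s); result ((s→e)→(s→e)).
[[florp tifn] wug]: [florp tifn] is ((s→e)→(s→e)), wug is (s→e); result (s→e).
[[[florp tifn] wug] toma]: [[florp tifn] wug] is (s→e), toma is s; result e.

e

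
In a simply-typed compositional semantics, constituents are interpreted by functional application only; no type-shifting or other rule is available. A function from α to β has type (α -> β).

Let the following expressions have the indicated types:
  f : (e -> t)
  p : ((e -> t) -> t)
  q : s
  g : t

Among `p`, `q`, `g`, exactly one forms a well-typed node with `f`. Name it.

p

p — combines: p : ((e -> t) -> t) takes f : (e -> t) as argument, giving t.
q : s — f needs e; q needs nothing (atomic); neither fits.
g : t — f needs e; g needs nothing (atomic); neither fits.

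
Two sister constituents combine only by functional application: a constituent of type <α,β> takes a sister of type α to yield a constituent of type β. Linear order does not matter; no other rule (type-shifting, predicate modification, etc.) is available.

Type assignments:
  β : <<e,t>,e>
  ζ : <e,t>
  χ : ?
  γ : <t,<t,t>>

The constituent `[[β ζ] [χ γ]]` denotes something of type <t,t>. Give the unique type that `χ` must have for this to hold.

<<t,<t,t>>,<e,<t,t>>>

At [[β ζ] [χ γ]] (required: <t,t>): [β ζ] is e, which is not a function with range <t,t>; hence [χ γ] is the functor — type <e,<t,t>>.
At [χ γ] (required: <e,<t,t>>): γ is <t,<t,t>>, which is not a function with range <e,<t,t>>; hence χ is the functor — type <<t,<t,t>>,<e,<t,t>>>.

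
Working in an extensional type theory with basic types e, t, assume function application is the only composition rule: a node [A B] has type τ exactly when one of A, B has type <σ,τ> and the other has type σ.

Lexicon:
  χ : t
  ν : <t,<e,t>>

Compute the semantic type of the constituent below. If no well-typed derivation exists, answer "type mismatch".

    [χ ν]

[χ ν]: functor ν : <t,<e,t>>, argument χ : t; result <e,t>.

<e,t>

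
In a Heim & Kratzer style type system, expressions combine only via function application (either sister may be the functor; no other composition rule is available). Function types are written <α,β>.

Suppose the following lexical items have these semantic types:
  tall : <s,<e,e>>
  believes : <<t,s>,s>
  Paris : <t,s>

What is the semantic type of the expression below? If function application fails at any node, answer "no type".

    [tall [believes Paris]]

<e,e>

At [believes Paris], believes : <<t,s>,s> takes Paris : <t,s>, giving s.
At [tall [believes Paris]], tall : <s,<e,e>> takes [believes Paris] : s, giving <e,e>.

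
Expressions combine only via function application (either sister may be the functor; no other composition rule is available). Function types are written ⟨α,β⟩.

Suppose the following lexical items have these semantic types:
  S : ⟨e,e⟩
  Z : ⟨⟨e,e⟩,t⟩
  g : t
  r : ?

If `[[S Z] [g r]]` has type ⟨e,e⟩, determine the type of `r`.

⟨t,⟨t,⟨e,e⟩⟩⟩

[[S Z] [g r]] must have type ⟨e,e⟩. The sister [S Z] has type t; that is not a function onto ⟨e,e⟩, so [g r] must be the functor, of type ⟨t,⟨e,e⟩⟩.
[g r] must have type ⟨t,⟨e,e⟩⟩. The sister g has type t; that is not a function onto ⟨t,⟨e,e⟩⟩, so r must be the functor, of type ⟨t,⟨t,⟨e,e⟩⟩⟩.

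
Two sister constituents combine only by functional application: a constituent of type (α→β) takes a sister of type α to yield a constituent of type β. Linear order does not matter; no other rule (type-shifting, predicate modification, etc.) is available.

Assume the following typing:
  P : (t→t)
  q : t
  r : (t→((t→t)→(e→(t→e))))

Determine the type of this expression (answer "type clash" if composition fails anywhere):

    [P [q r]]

[q r]: (t→((t→t)→(e→(t→e)))) applied to t yields ((t→t)→(e→(t→e))).
[P [q r]]: ((t→t)→(e→(t→e))) applied to (t→t) yields (e→(t→e)).

(e→(t→e))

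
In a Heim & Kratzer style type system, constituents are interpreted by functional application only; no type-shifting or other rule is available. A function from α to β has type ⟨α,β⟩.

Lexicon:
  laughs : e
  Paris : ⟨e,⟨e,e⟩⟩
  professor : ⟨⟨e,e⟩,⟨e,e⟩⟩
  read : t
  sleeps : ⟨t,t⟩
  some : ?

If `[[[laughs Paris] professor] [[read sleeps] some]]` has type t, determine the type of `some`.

At [[[laughs Paris] professor] [[read sleeps] some]] (required: t): [[laughs Paris] professor] is ⟨e,e⟩, which is not a function with range t; hence [[read sleeps] some] is the functor — type ⟨⟨e,e⟩,t⟩.
At [[read sleeps] some] (required: ⟨⟨e,e⟩,t⟩): [read sleeps] is t, which is not a function with range ⟨⟨e,e⟩,t⟩; hence some is the functor — type ⟨t,⟨⟨e,e⟩,t⟩⟩.

⟨t,⟨⟨e,e⟩,t⟩⟩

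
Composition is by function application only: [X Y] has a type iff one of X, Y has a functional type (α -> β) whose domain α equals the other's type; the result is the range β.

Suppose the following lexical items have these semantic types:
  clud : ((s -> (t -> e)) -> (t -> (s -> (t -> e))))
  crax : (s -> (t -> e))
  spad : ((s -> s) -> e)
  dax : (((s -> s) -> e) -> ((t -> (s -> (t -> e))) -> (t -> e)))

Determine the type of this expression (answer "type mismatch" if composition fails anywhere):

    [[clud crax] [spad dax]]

At [clud crax], clud : ((s -> (t -> e)) -> (t -> (s -> (t -> e)))) takes crax : (s -> (t -> e)), giving (t -> (s -> (t -> e))).
At [spad dax], dax : (((s -> s) -> e) -> ((t -> (s -> (t -> e))) -> (t -> e))) takes spad : ((s -> s) -> e), giving ((t -> (s -> (t -> e))) -> (t -> e)).
At [[clud crax] [spad dax]], [spad dax] : ((t -> (s -> (t -> e))) -> (t -> e)) takes [clud crax] : (t -> (s -> (t -> e))), giving (t -> e).

(t -> e)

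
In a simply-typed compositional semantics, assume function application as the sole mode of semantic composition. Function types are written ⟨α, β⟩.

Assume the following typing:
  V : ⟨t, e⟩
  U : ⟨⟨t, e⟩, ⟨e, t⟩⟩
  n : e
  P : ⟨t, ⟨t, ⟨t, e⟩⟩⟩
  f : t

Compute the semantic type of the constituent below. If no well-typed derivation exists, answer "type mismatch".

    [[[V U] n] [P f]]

⟨t, e⟩

[V U]: ⟨⟨t, e⟩, ⟨e, t⟩⟩ applied to ⟨t, e⟩ yields ⟨e, t⟩.
[[V U] n]: ⟨e, t⟩ applied to e yields t.
[P f]: ⟨t, ⟨t, ⟨t, e⟩⟩⟩ applied to t yields ⟨t, ⟨t, e⟩⟩.
[[[V U] n] [P f]]: ⟨t, ⟨t, e⟩⟩ applied to t yields ⟨t, e⟩.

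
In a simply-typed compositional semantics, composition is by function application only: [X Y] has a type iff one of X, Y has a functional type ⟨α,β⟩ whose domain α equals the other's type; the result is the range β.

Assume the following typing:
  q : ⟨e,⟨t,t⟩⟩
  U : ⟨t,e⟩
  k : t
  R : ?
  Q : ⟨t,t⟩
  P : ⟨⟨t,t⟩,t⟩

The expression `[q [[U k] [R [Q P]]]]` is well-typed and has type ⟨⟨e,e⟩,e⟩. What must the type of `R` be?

[q [[U k] [R [Q P]]]] is required to be ⟨⟨e,e⟩,e⟩. q : ⟨e,⟨t,t⟩⟩ cannot yield ⟨⟨e,e⟩,e⟩ as functor, so [[U k] [R [Q P]]] : ⟨⟨e,⟨t,t⟩⟩,⟨⟨e,e⟩,e⟩⟩.
[[U k] [R [Q P]]] is required to be ⟨⟨e,⟨t,t⟩⟩,⟨⟨e,e⟩,e⟩⟩. [U k] : e cannot yield ⟨⟨e,⟨t,t⟩⟩,⟨⟨e,e⟩,e⟩⟩ as functor, so [R [Q P]] : ⟨e,⟨⟨e,⟨t,t⟩⟩,⟨⟨e,e⟩,e⟩⟩⟩.
[R [Q P]] is required to be ⟨e,⟨⟨e,⟨t,t⟩⟩,⟨⟨e,e⟩,e⟩⟩⟩. [Q P] : t cannot yield ⟨e,⟨⟨e,⟨t,t⟩⟩,⟨⟨e,e⟩,e⟩⟩⟩ as functor, so R : ⟨t,⟨e,⟨⟨e,⟨t,t⟩⟩,⟨⟨e,e⟩,e⟩⟩⟩⟩.

⟨t,⟨e,⟨⟨e,⟨t,t⟩⟩,⟨⟨e,e⟩,e⟩⟩⟩⟩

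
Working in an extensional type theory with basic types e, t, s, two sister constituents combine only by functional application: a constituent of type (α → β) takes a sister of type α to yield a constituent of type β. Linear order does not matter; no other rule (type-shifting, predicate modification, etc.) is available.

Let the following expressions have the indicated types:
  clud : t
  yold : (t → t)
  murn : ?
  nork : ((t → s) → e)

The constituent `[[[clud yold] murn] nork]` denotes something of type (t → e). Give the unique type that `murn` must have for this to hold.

At [[[clud yold] murn] nork] (required: (t → e)): nork is ((t → s) → e), which is not a function with range (t → e); hence [[clud yold] murn] is the functor — type (((t → s) → e) → (t → e)).
At [[clud yold] murn] (required: (((t → s) → e) → (t → e))): [clud yold] is t, which is not a function with range (((t → s) → e) → (t → e)); hence murn is the functor — type (t → (((t → s) → e) → (t → e))).

(t → (((t → s) → e) → (t → e)))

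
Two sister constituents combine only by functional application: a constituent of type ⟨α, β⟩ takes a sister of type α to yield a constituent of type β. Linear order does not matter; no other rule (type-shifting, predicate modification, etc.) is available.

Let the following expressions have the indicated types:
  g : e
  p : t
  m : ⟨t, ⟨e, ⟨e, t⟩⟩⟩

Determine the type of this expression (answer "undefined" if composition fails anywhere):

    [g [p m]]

[p m]: ⟨t, ⟨e, ⟨e, t⟩⟩⟩ applied to t yields ⟨e, ⟨e, t⟩⟩.
[g [p m]]: ⟨e, ⟨e, t⟩⟩ applied to e yields ⟨e, t⟩.

⟨e, t⟩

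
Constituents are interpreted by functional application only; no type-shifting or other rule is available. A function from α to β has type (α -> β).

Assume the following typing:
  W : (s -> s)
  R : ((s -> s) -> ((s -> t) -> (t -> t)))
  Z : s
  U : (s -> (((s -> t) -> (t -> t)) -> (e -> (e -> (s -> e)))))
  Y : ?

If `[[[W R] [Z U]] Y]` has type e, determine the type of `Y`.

((e -> (e -> (s -> e))) -> e)

[[[W R] [Z U]] Y] must have type e. The sister [[W R] [Z U]] has type (e -> (e -> (s -> e))); that is not a function onto e, so Y must be the functor, of type ((e -> (e -> (s -> e))) -> e).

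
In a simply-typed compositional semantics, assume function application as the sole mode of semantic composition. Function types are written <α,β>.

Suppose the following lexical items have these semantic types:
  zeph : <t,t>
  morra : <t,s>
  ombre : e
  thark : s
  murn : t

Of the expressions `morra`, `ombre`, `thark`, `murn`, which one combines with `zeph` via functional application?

morra : <t,s> — zeph needs t; morra needs t; neither fits.
ombre : e — zeph needs t; ombre needs nothing (atomic); neither fits.
thark : s — zeph needs t; thark needs nothing (atomic); neither fits.
murn — combines: zeph : <t,t> takes murn : t as argument, giving t.

murn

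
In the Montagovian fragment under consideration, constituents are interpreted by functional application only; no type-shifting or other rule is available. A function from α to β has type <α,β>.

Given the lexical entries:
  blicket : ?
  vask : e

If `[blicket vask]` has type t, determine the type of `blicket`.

At [blicket vask] (required: t): vask is e, which is not a function with range t; hence blicket is the functor — type <e,t>.

<e,t>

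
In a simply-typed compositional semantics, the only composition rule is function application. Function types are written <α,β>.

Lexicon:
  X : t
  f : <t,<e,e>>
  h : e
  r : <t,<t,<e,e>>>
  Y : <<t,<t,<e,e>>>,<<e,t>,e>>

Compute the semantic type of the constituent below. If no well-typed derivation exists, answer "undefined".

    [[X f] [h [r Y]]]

[X f]: <t,<e,e>> applied to t yields <e,e>.
[r Y]: <<t,<t,<e,e>>>,<<e,t>,e>> applied to <t,<t,<e,e>>> yields <<e,t>,e>.
[h [r Y]]: e with <<e,t>,e> — neither is a function whose domain matches the other; composition fails here.

undefined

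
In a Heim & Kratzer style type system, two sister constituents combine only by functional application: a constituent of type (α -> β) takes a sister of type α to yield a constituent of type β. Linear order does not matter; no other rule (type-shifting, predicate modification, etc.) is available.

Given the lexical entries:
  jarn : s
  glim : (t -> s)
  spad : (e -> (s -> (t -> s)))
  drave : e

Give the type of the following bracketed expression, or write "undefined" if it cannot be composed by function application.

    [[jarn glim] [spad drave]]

undefined

[jarn glim]: s with (t -> s) — neither is a function whose domain matches the other; composition fails here.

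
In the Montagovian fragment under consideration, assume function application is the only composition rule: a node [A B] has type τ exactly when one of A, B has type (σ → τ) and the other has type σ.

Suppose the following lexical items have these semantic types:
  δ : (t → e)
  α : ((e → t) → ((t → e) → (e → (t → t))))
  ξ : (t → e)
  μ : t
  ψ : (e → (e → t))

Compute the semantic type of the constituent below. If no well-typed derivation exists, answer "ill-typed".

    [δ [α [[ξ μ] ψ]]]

[ξ μ] — ξ of type (t → e) combines with μ of type t: type e.
[[ξ μ] ψ] — ψ of type (e → (e → t)) combines with [ξ μ] of type e: type (e → t).
[α [[ξ μ] ψ]] — α of type ((e → t) → ((t → e) → (e → (t → t)))) combines with [[ξ μ] ψ] of type (e → t): type ((t → e) → (e → (t → t))).
[δ [α [[ξ μ] ψ]]] — [α [[ξ μ] ψ]] of type ((t → e) → (e → (t → t))) combines with δ of type (t → e): type (e → (t → t)).

(e → (t → t))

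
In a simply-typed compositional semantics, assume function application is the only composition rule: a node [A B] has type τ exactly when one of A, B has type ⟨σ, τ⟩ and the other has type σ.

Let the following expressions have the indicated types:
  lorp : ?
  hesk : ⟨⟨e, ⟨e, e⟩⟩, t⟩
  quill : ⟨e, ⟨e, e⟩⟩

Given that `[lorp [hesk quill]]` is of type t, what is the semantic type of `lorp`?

At [lorp [hesk quill]] (required: t): [hesk quill] is t, which is not a function with range t; hence lorp is the functor — type ⟨t, t⟩.

⟨t, t⟩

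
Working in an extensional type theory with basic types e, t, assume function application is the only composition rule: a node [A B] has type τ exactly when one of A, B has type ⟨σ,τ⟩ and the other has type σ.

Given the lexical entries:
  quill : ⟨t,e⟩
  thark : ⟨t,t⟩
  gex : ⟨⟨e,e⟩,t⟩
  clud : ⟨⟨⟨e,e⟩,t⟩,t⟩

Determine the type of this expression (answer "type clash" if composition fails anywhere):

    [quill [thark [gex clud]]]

[gex clud] — clud of type ⟨⟨⟨e,e⟩,t⟩,t⟩ combines with gex of type ⟨⟨e,e⟩,t⟩: type t.
[thark [gex clud]] — thark of type ⟨t,t⟩ combines with [gex clud] of type t: type t.
[quill [thark [gex clud]]] — quill of type ⟨t,e⟩ combines with [thark [gex clud]] of type t: type e.

e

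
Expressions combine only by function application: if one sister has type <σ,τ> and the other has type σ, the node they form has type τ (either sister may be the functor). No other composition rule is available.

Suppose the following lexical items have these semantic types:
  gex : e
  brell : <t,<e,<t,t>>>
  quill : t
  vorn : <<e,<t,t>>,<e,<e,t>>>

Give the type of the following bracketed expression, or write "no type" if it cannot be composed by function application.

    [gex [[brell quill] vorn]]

[brell quill]: brell is <t,<e,<t,t>>>, quill is t; result <e,<t,t>>.
[[brell quill] vorn]: vorn is <<e,<t,t>>,<e,<e,t>>>, [brell quill] is <e,<t,t>>; result <e,<e,t>>.
[gex [[brell quill] vorn]]: [[brell quill] vorn] is <e,<e,t>>, gex is e; result <e,t>.

<e,t>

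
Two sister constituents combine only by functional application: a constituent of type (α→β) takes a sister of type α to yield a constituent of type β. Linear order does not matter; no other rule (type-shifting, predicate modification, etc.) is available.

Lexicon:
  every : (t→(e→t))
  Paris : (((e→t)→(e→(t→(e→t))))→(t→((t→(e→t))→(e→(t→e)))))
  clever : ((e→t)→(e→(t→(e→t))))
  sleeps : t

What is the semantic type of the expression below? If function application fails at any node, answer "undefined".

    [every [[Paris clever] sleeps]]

[Paris clever] — Paris of type (((e→t)→(e→(t→(e→t))))→(t→((t→(e→t))→(e→(t→e))))) combines with clever of type ((e→t)→(e→(t→(e→t)))): type (t→((t→(e→t))→(e→(t→e)))).
[[Paris clever] sleeps] — [Paris clever] of type (t→((t→(e→t))→(e→(t→e)))) combines with sleeps of type t: type ((t→(e→t))→(e→(t→e))).
[every [[Paris clever] sleeps]] — [[Paris clever] sleeps] of type ((t→(e→t))→(e→(t→e))) combines with every of type (t→(e→t)): type (e→(t→e)).

(e→(t→e))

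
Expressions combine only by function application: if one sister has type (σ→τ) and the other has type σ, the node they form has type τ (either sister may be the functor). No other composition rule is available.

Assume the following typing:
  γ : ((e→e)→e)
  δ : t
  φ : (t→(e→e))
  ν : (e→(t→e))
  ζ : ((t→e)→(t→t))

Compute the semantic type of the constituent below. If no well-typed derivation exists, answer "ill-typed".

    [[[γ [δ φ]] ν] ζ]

(t→t)

[δ φ]: φ is (t→(e→e)), δ is t; result (e→e).
[γ [δ φ]]: γ is ((e→e)→e), [δ φ] is (e→e); result e.
[[γ [δ φ]] ν]: ν is (e→(t→e)), [γ [δ φ]] is e; result (t→e).
[[[γ [δ φ]] ν] ζ]: ζ is ((t→e)→(t→t)), [[γ [δ φ]] ν] is (t→e); result (t→t).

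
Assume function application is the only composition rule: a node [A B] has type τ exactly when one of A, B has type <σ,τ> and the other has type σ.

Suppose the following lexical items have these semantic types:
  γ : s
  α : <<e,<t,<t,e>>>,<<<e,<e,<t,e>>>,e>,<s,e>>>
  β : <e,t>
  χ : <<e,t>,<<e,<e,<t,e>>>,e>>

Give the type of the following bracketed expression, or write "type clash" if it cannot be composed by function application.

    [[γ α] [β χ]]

At [γ α]: neither s nor <<e,<t,<t,e>>>,<<<e,<e,<t,e>>>,e>,<s,e>>> can take the other as argument; the node is ill-typed.

type clash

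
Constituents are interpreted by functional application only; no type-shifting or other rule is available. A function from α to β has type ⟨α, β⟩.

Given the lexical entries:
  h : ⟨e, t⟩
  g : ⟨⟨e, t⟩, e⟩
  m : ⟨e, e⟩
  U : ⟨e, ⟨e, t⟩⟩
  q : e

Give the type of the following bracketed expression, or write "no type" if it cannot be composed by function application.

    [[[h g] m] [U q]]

[h g]: functor g : ⟨⟨e, t⟩, e⟩, argument h : ⟨e, t⟩; result e.
[[h g] m]: functor m : ⟨e, e⟩, argument [h g] : e; result e.
[U q]: functor U : ⟨e, ⟨e, t⟩⟩, argument q : e; result ⟨e, t⟩.
[[[h g] m] [U q]]: functor [U q] : ⟨e, t⟩, argument [[h g] m] : e; result t.

t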